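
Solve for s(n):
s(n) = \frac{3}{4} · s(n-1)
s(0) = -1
Pure geometric recurrence with ratio \frac{3}{4}.
By induction s(n) = s(0) · (\frac{3}{4})^n = - \left(\frac{3}{4}\right)^{n}.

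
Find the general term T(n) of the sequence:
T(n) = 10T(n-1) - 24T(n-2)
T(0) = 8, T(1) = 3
Characteristic equation: x² - 10x + 24 = 0, which factors as (x - (4))(x - (6)) = 0.
Roots r₁ = 4, r₂ = 6 (distinct).
General solution: T(n) = A·(4)^n + B·(6)^n.
From T(0) = 8: A + B = 8.
From T(1) = 3: 4A + 6B = 3.
Solving: A = \frac{45}{2}, B = - \frac{29}{2}.
So T(n) = \frac{45 \cdot 4^{n}}{2} - \frac{29 \cdot 6^{n}}{2}.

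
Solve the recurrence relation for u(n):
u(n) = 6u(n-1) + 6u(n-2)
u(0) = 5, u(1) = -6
Characteristic equation: x² - 6x - 6 = 0.
Discriminant Δ = (6)² + 4·(6) = 60.
Roots r₁,₂ = (6 ± √60)/2, so r₁ = 3 + \sqrt{15}, r₂ = 3 - \sqrt{15}.
General solution: u(n) = A·r₁^n + B·r₂^n.
From the initial conditions, A + B = 5 and r₁A + r₂B = -6.
Since r₁ - r₂ = √60: A = (-6 - (5)r₂)/√60 = \frac{5}{2} - \frac{7 \sqrt{15}}{10}, and B = 5 - A = \frac{5}{2} + \frac{7 \sqrt{15}}{10}.
So u(n) = \left(\frac{5}{2} - \frac{7 \sqrt{15}}{10}\right)\left(3 + \sqrt{15}\right)^n + \left(\frac{5}{2} + \frac{7 \sqrt{15}}{10}\right)\left(3 - \sqrt{15}\right)^n.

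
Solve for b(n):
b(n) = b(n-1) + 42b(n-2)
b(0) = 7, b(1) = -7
Characteristic equation: x² - x - 42 = 0, which factors as (x - (7))(x - (-6)) = 0.
Roots r₁ = 7, r₂ = -6 (distinct).
General solution: b(n) = A·(7)^n + B·(-6)^n.
From b(0) = 7: A + B = 7.
From b(1) = -7: 7A - 6B = -7.
Solving: A = \frac{35}{13}, B = \frac{56}{13}.
So b(n) = \frac{56 \left(-6\right)^{n}}{13} + \frac{35 \cdot 7^{n}}{13}.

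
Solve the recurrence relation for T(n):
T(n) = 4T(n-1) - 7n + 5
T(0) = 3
First-order linear with linear forcing.
Homogeneous solution: T_h(n) = A·(4)^n.
Try particular T_p(n) = pn + q. Substituting:
  pn + q = 4(p(n-1) + q) - 7n + 5.
Matching the n-coefficient: p = 4p - 7 ⇒ p = \frac{7}{3}.
Matching constants: q = -4p + 4q + 5 ⇒ q = \frac{13}{9}.
General: T(n) = A·(4)^n + \frac{7 n}{3} + \frac{13}{9}.
Apply T(0) = 3: A + \frac{13}{9} = 3 ⇒ A = \frac{14}{9}.
So T(n) = \frac{14 \cdot 4^{n}}{9} + \frac{7 n}{3} + \frac{13}{9}.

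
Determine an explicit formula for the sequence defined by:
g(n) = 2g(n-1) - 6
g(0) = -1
First-order linear non-homogeneous.
Homogeneous solution: g_h(n) = A·(2)^n.
Try constant particular solution g_p = K: K = 2K - 6 ⇒ K = 6.
General: g(n) = A·(2)^n + 6.
Apply g(0) = -1: A + 6 = -1 ⇒ A = -7.
So g(n) = 6 - 7 \cdot 2^{n}.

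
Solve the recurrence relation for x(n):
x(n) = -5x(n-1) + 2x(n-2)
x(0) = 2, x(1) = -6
Characteristic equation: x² + 5x - 2 = 0.
Discriminant Δ = (-5)² + 4·(2) = 33.
Roots r₁,₂ = (-5 ± √33)/2, so r₁ = - \frac{5}{2} + \frac{\sqrt{33}}{2}, r₂ = - \frac{\sqrt{33}}{2} - \frac{5}{2}.
General solution: x(n) = A·r₁^n + B·r₂^n.
From the initial conditions, A + B = 2 and r₁A + r₂B = -6.
Since r₁ - r₂ = √33: A = (-6 - (2)r₂)/√33 = 1 - \frac{\sqrt{33}}{33}, and B = 2 - A = \frac{\sqrt{33}}{33} + 1.
So x(n) = \left(1 - \frac{\sqrt{33}}{33}\right)\left(- \frac{5}{2} + \frac{\sqrt{33}}{2}\right)^n + \left(\frac{\sqrt{33}}{33} + 1\right)\left(- \frac{\sqrt{33}}{2} - \frac{5}{2}\right)^n.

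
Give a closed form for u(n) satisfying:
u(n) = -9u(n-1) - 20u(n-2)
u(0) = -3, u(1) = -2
Characteristic equation: x² + 9x + 20 = 0, which factors as (x - (-4))(x - (-5)) = 0.
Roots r₁ = -4, r₂ = -5 (distinct).
General solution: u(n) = A·(-4)^n + B·(-5)^n.
From u(0) = -3: A + B = -3.
From u(1) = -2: -4A - 5B = -2.
Solving: A = -17, B = 14.
So u(n) = - 17 \left(-4\right)^{n} + 14 \left(-5\right)^{n}.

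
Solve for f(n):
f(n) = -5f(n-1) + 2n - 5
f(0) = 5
First-order linear with linear forcing.
Homogeneous solution: f_h(n) = A·(-5)^n.
Try particular f_p(n) = pn + q. Substituting:
  pn + q = -5(p(n-1) + q) + 2n - 5.
Matching the n-coefficient: p = -5p + 2 ⇒ p = \frac{1}{3}.
Matching constants: q = 5p - 5q - 5 ⇒ q = - \frac{5}{9}.
General: f(n) = A·(-5)^n + \frac{n}{3} - \frac{5}{9}.
Apply f(0) = 5: A - \frac{5}{9} = 5 ⇒ A = \frac{50}{9}.
So f(n) = \frac{50 \left(-5\right)^{n}}{9} + \frac{n}{3} - \frac{5}{9}.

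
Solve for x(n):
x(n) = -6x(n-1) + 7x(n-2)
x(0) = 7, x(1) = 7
Characteristic equation: x² + 6x - 7 = 0, which factors as (x - (1))(x - (-7)) = 0.
Roots r₁ = 1, r₂ = -7 (distinct).
General solution: x(n) = A·(1)^n + B·(-7)^n.
From x(0) = 7: A + B = 7.
From x(1) = 7: A - 7B = 7.
Solving: A = 7, B = 0.
So x(n) = 7.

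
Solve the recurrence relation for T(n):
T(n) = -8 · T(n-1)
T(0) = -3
Pure geometric recurrence with ratio -8.
By induction T(n) = T(0) · (-8)^n = - 3 \left(-8\right)^{n}.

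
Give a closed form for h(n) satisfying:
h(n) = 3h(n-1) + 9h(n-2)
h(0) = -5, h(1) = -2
Characteristic equation: x² - 3x - 9 = 0.
Discriminant Δ = (3)² + 4·(9) = 45.
Roots r₁,₂ = (3 ± √45)/2, so r₁ = \frac{3}{2} + \frac{3 \sqrt{5}}{2}, r₂ = \frac{3}{2} - \frac{3 \sqrt{5}}{2}.
General solution: h(n) = A·r₁^n + B·r₂^n.
From the initial conditions, A + B = -5 and r₁A + r₂B = -2.
Since r₁ - r₂ = √45: A = (-2 - (-5)r₂)/√45 = - \frac{5}{2} + \frac{11 \sqrt{5}}{30}, and B = -5 - A = - \frac{5}{2} - \frac{11 \sqrt{5}}{30}.
So h(n) = \left(- \frac{5}{2} + \frac{11 \sqrt{5}}{30}\right)\left(\frac{3}{2} + \frac{3 \sqrt{5}}{2}\right)^n + \left(- \frac{5}{2} - \frac{11 \sqrt{5}}{30}\right)\left(\frac{3}{2} - \frac{3 \sqrt{5}}{2}\right)^n.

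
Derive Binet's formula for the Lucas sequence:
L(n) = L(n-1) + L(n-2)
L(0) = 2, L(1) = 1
This is the Lucas sequence.
Characteristic equation: x² - x - 1 = 0; roots r₁ = \frac{1}{2} + \frac{\sqrt{5}}{2}, r₂ = \frac{1}{2} - \frac{\sqrt{5}}{2}.
General: L(n) = A·r₁^n + B·r₂^n. Solving with L(0)=2, L(1)=1 gives A = 1, B = 1.
So L(n) = 2^{- n} \left(\left(1 - \sqrt{5}\right)^{n} + \left(1 + \sqrt{5}\right)^{n}\right).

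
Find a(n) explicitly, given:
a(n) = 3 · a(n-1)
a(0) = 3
Pure geometric recurrence with ratio 3.
By induction a(n) = a(0) · (3)^n = 3 \cdot 3^{n}.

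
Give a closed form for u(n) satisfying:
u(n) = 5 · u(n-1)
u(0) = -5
Pure geometric recurrence with ratio 5.
By induction u(n) = u(0) · (5)^n = - 5 \cdot 5^{n}.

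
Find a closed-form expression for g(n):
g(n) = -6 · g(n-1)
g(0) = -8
Pure geometric recurrence with ratio -6.
By induction g(n) = g(0) · (-6)^n = - 8 \left(-6\right)^{n}.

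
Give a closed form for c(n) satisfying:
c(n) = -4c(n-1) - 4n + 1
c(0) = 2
First-order linear with linear forcing.
Homogeneous solution: c_h(n) = A·(-4)^n.
Try particular c_p(n) = pn + q. Substituting:
  pn + q = -4(p(n-1) + q) - 4n + 1.
Matching the n-coefficient: p = -4p - 4 ⇒ p = - \frac{4}{5}.
Matching constants: q = 4p - 4q + 1 ⇒ q = - \frac{11}{25}.
General: c(n) = A·(-4)^n - \frac{4 n}{5} - \frac{11}{25}.
Apply c(0) = 2: A - \frac{11}{25} = 2 ⇒ A = \frac{61}{25}.
So c(n) = \frac{61 \left(-4\right)^{n}}{25} - \frac{4 n}{5} - \frac{11}{25}.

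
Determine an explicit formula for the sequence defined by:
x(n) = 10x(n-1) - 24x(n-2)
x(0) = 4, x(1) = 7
Characteristic equation: x² - 10x + 24 = 0, which factors as (x - (4))(x - (6)) = 0.
Roots r₁ = 4, r₂ = 6 (distinct).
General solution: x(n) = A·(4)^n + B·(6)^n.
From x(0) = 4: A + B = 4.
From x(1) = 7: 4A + 6B = 7.
Solving: A = \frac{17}{2}, B = - \frac{9}{2}.
So x(n) = \frac{17 \cdot 4^{n}}{2} - \frac{9 \cdot 6^{n}}{2}.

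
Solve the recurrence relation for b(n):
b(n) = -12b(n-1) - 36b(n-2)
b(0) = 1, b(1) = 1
Characteristic equation: x² + 12x + 36 = 0, which is (x - (-6))².
Repeated root r = -6.
General solution: b(n) = (A + Bn)·(-6)^n.
From b(0) = 1: A = 1.
From b(1) = 1: (A + B)·(-6) = 1 ⇒ B = - \frac{7}{6}.
So b(n) = \left(1 - \frac{7 n}{6}\right) \cdot (-6)^n.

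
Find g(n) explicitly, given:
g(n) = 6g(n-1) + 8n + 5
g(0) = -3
First-order linear with linear forcing.
Homogeneous solution: g_h(n) = A·(6)^n.
Try particular g_p(n) = pn + q. Substituting:
  pn + q = 6(p(n-1) + q) + 8n + 5.
Matching the n-coefficient: p = 6p + 8 ⇒ p = - \frac{8}{5}.
Matching constants: q = -6p + 6q + 5 ⇒ q = - \frac{73}{25}.
General: g(n) = A·(6)^n - \frac{8 n}{5} - \frac{73}{25}.
Apply g(0) = -3: A - \frac{73}{25} = -3 ⇒ A = - \frac{2}{25}.
So g(n) = - \frac{2 \cdot 6^{n}}{25} - \frac{8 n}{5} - \frac{73}{25}.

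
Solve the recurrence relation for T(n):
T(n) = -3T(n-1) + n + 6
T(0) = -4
First-order linear with linear forcing.
Homogeneous solution: T_h(n) = A·(-3)^n.
Try particular T_p(n) = pn + q. Substituting:
  pn + q = -3(p(n-1) + q) + n + 6.
Matching the n-coefficient: p = -3p + 1 ⇒ p = \frac{1}{4}.
Matching constants: q = 3p - 3q + 6 ⇒ q = \frac{27}{16}.
General: T(n) = A·(-3)^n + \frac{n}{4} + \frac{27}{16}.
Apply T(0) = -4: A + \frac{27}{16} = -4 ⇒ A = - \frac{91}{16}.
So T(n) = - \frac{91 \left(-3\right)^{n}}{16} + \frac{n}{4} + \frac{27}{16}.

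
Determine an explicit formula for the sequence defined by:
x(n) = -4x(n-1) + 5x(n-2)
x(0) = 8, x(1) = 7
Characteristic equation: x² + 4x - 5 = 0, which factors as (x - (1))(x - (-5)) = 0.
Roots r₁ = 1, r₂ = -5 (distinct).
General solution: x(n) = A·(1)^n + B·(-5)^n.
From x(0) = 8: A + B = 8.
From x(1) = 7: A - 5B = 7.
Solving: A = \frac{47}{6}, B = \frac{1}{6}.
So x(n) = \frac{\left(-5\right)^{n}}{6} + \frac{47}{6}.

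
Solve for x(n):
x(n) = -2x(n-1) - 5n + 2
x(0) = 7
First-order linear with linear forcing.
Homogeneous solution: x_h(n) = A·(-2)^n.
Try particular x_p(n) = pn + q. Substituting:
  pn + q = -2(p(n-1) + q) - 5n + 2.
Matching the n-coefficient: p = -2p - 5 ⇒ p = - \frac{5}{3}.
Matching constants: q = 2p - 2q + 2 ⇒ q = - \frac{4}{9}.
General: x(n) = A·(-2)^n - \frac{5 n}{3} - \frac{4}{9}.
Apply x(0) = 7: A - \frac{4}{9} = 7 ⇒ A = \frac{67}{9}.
So x(n) = \frac{67 \left(-2\right)^{n}}{9} - \frac{5 n}{3} - \frac{4}{9}.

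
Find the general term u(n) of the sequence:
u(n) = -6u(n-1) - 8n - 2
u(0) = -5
First-order linear with linear forcing.
Homogeneous solution: u_h(n) = A·(-6)^n.
Try particular u_p(n) = pn + q. Substituting:
  pn + q = -6(p(n-1) + q) - 8n - 2.
Matching the n-coefficient: p = -6p - 8 ⇒ p = - \frac{8}{7}.
Matching constants: q = 6p - 6q - 2 ⇒ q = - \frac{62}{49}.
General: u(n) = A·(-6)^n - \frac{8 n}{7} - \frac{62}{49}.
Apply u(0) = -5: A - \frac{62}{49} = -5 ⇒ A = - \frac{183}{49}.
So u(n) = - \frac{183 \left(-6\right)^{n}}{49} - \frac{8 n}{7} - \frac{62}{49}.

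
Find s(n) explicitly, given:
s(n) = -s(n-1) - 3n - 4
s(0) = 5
First-order linear with linear forcing.
Homogeneous solution: s_h(n) = A·(-1)^n.
Try particular s_p(n) = pn + q. Substituting:
  pn + q = -(p(n-1) + q) - 3n - 4.
Matching the n-coefficient: p = -p - 3 ⇒ p = - \frac{3}{2}.
Matching constants: q = p - q - 4 ⇒ q = - \frac{11}{4}.
General: s(n) = A·(-1)^n - \frac{3 n}{2} - \frac{11}{4}.
Apply s(0) = 5: A - \frac{11}{4} = 5 ⇒ A = \frac{31}{4}.
So s(n) = \frac{31 \left(-1\right)^{n}}{4} - \frac{3 n}{2} - \frac{11}{4}.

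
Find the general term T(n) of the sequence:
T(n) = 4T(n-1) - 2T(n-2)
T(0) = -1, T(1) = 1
Characteristic equation: x² - 4x + 2 = 0.
Discriminant Δ = (4)² + 4·(-2) = 8.
Roots r₁,₂ = (4 ± √8)/2, so r₁ = \sqrt{2} + 2, r₂ = 2 - \sqrt{2}.
General solution: T(n) = A·r₁^n + B·r₂^n.
From the initial conditions, A + B = -1 and r₁A + r₂B = 1.
Since r₁ - r₂ = √8: A = (1 - (-1)r₂)/√8 = - \frac{1}{2} + \frac{3 \sqrt{2}}{4}, and B = -1 - A = - \frac{3 \sqrt{2}}{4} - \frac{1}{2}.
So T(n) = \left(- \frac{1}{2} + \frac{3 \sqrt{2}}{4}\right)\left(\sqrt{2} + 2\right)^n + \left(- \frac{3 \sqrt{2}}{4} - \frac{1}{2}\right)\left(2 - \sqrt{2}\right)^n.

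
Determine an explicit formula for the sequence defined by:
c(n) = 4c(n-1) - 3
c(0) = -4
First-order linear non-homogeneous.
Homogeneous solution: c_h(n) = A·(4)^n.
Try constant particular solution c_p = K: K = 4K - 3 ⇒ K = 1.
General: c(n) = A·(4)^n + 1.
Apply c(0) = -4: A + 1 = -4 ⇒ A = -5.
So c(n) = 1 - 5 \cdot 4^{n}.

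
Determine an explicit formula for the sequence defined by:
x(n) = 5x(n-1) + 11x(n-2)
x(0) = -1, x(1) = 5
Characteristic equation: x² - 5x - 11 = 0.
Discriminant Δ = (5)² + 4·(11) = 69.
Roots r₁,₂ = (5 ± √69)/2, so r₁ = \frac{5}{2} + \frac{\sqrt{69}}{2}, r₂ = \frac{5}{2} - \frac{\sqrt{69}}{2}.
General solution: x(n) = A·r₁^n + B·r₂^n.
From the initial conditions, A + B = -1 and r₁A + r₂B = 5.
Since r₁ - r₂ = √69: A = (5 - (-1)r₂)/√69 = - \frac{1}{2} + \frac{5 \sqrt{69}}{46}, and B = -1 - A = - \frac{5 \sqrt{69}}{46} - \frac{1}{2}.
So x(n) = \left(- \frac{1}{2} + \frac{5 \sqrt{69}}{46}\right)\left(\frac{5}{2} + \frac{\sqrt{69}}{2}\right)^n + \left(- \frac{5 \sqrt{69}}{46} - \frac{1}{2}\right)\left(\frac{5}{2} - \frac{\sqrt{69}}{2}\right)^n.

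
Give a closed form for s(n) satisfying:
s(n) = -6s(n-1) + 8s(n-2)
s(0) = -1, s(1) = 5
Characteristic equation: x² + 6x - 8 = 0.
Discriminant Δ = (-6)² + 4·(8) = 68.
Roots r₁,₂ = (-6 ± √68)/2, so r₁ = -3 + \sqrt{17}, r₂ = - \sqrt{17} - 3.
General solution: s(n) = A·r₁^n + B·r₂^n.
From the initial conditions, A + B = -1 and r₁A + r₂B = 5.
Since r₁ - r₂ = √68: A = (5 - (-1)r₂)/√68 = - \frac{1}{2} + \frac{\sqrt{17}}{17}, and B = -1 - A = - \frac{1}{2} - \frac{\sqrt{17}}{17}.
So s(n) = \left(- \frac{1}{2} + \frac{\sqrt{17}}{17}\right)\left(-3 + \sqrt{17}\right)^n + \left(- \frac{1}{2} - \frac{\sqrt{17}}{17}\right)\left(- \sqrt{17} - 3\right)^n.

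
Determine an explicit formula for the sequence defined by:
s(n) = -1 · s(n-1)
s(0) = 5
Pure geometric recurrence with ratio -1.
By induction s(n) = s(0) · (-1)^n = 5 \left(-1\right)^{n}.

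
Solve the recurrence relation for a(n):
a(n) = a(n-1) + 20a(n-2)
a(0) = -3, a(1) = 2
Characteristic equation: x² - x - 20 = 0, which factors as (x - (5))(x - (-4)) = 0.
Roots r₁ = 5, r₂ = -4 (distinct).
General solution: a(n) = A·(5)^n + B·(-4)^n.
From a(0) = -3: A + B = -3.
From a(1) = 2: 5A - 4B = 2.
Solving: A = - \frac{10}{9}, B = - \frac{17}{9}.
So a(n) = - \frac{17 \left(-4\right)^{n}}{9} - \frac{10 \cdot 5^{n}}{9}.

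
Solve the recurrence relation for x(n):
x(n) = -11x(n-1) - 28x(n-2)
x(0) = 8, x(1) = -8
Characteristic equation: x² + 11x + 28 = 0, which factors as (x - (-7))(x - (-4)) = 0.
Roots r₁ = -7, r₂ = -4 (distinct).
General solution: x(n) = A·(-7)^n + B·(-4)^n.
From x(0) = 8: A + B = 8.
From x(1) = -8: -7A - 4B = -8.
Solving: A = -8, B = 16.
So x(n) = 16 \left(-4\right)^{n} - 8 \left(-7\right)^{n}.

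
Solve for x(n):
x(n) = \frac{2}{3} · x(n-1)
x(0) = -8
Pure geometric recurrence with ratio \frac{2}{3}.
By induction x(n) = x(0) · (\frac{2}{3})^n = - 8 \left(\frac{2}{3}\right)^{n}.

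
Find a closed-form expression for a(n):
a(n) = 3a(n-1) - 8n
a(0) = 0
First-order linear with linear forcing.
Homogeneous solution: a_h(n) = A·(3)^n.
Try particular a_p(n) = pn + q. Substituting:
  pn + q = 3(p(n-1) + q) - 8n.
Matching the n-coefficient: p = 3p - 8 ⇒ p = 4.
Matching constants: q = -3p + 3q ⇒ q = 6.
General: a(n) = A·(3)^n + 4 n + 6.
Apply a(0) = 0: A + 6 = 0 ⇒ A = -6.
So a(n) = - 6 \cdot 3^{n} + 4 n + 6.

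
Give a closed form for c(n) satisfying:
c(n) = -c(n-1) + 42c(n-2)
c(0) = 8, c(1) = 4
Characteristic equation: x² + x - 42 = 0, which factors as (x - (6))(x - (-7)) = 0.
Roots r₁ = 6, r₂ = -7 (distinct).
General solution: c(n) = A·(6)^n + B·(-7)^n.
From c(0) = 8: A + B = 8.
From c(1) = 4: 6A - 7B = 4.
Solving: A = \frac{60}{13}, B = \frac{44}{13}.
So c(n) = \frac{44 \left(-7\right)^{n}}{13} + \frac{60 \cdot 6^{n}}{13}.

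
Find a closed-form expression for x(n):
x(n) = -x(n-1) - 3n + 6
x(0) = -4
First-order linear with linear forcing.
Homogeneous solution: x_h(n) = A·(-1)^n.
Try particular x_p(n) = pn + q. Substituting:
  pn + q = -(p(n-1) + q) - 3n + 6.
Matching the n-coefficient: p = -p - 3 ⇒ p = - \frac{3}{2}.
Matching constants: q = p - q + 6 ⇒ q = \frac{9}{4}.
General: x(n) = A·(-1)^n - \frac{3 n}{2} + \frac{9}{4}.
Apply x(0) = -4: A + \frac{9}{4} = -4 ⇒ A = - \frac{25}{4}.
So x(n) = - \frac{25 \left(-1\right)^{n}}{4} - \frac{3 n}{2} + \frac{9}{4}.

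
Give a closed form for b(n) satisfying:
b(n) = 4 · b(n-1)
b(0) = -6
Pure geometric recurrence with ratio 4.
By induction b(n) = b(0) · (4)^n = - 6 \cdot 4^{n}.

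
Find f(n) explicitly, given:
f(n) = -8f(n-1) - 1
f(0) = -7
First-order linear non-homogeneous.
Homogeneous solution: f_h(n) = A·(-8)^n.
Try constant particular solution f_p = K: K = -8K - 1 ⇒ K = - \frac{1}{9}.
General: f(n) = A·(-8)^n - \frac{1}{9}.
Apply f(0) = -7: A - \frac{1}{9} = -7 ⇒ A = - \frac{62}{9}.
So f(n) = - \frac{62 \left(-8\right)^{n}}{9} - \frac{1}{9}.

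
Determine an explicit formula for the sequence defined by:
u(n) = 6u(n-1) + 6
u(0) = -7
First-order linear non-homogeneous.
Homogeneous solution: u_h(n) = A·(6)^n.
Try constant particular solution u_p = K: K = 6K + 6 ⇒ K = - \frac{6}{5}.
General: u(n) = A·(6)^n - \frac{6}{5}.
Apply u(0) = -7: A - \frac{6}{5} = -7 ⇒ A = - \frac{29}{5}.
So u(n) = - \frac{29 \cdot 6^{n}}{5} - \frac{6}{5}.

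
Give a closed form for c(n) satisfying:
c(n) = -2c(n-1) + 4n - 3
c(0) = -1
First-order linear with linear forcing.
Homogeneous solution: c_h(n) = A·(-2)^n.
Try particular c_p(n) = pn + q. Substituting:
  pn + q = -2(p(n-1) + q) + 4n - 3.
Matching the n-coefficient: p = -2p + 4 ⇒ p = \frac{4}{3}.
Matching constants: q = 2p - 2q - 3 ⇒ q = - \frac{1}{9}.
General: c(n) = A·(-2)^n + \frac{4 n}{3} - \frac{1}{9}.
Apply c(0) = -1: A - \frac{1}{9} = -1 ⇒ A = - \frac{8}{9}.
So c(n) = - \frac{8 \left(-2\right)^{n}}{9} + \frac{4 n}{3} - \frac{1}{9}.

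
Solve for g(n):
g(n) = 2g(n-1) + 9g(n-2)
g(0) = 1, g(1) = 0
Characteristic equation: x² - 2x - 9 = 0.
Discriminant Δ = (2)² + 4·(9) = 40.
Roots r₁,₂ = (2 ± √40)/2, so r₁ = 1 + \sqrt{10}, r₂ = 1 - \sqrt{10}.
General solution: g(n) = A·r₁^n + B·r₂^n.
From the initial conditions, A + B = 1 and r₁A + r₂B = 0.
Since r₁ - r₂ = √40: A = (0 - (1)r₂)/√40 = \frac{1}{2} - \frac{\sqrt{10}}{20}, and B = 1 - A = \frac{\sqrt{10}}{20} + \frac{1}{2}.
So g(n) = \left(\frac{1}{2} - \frac{\sqrt{10}}{20}\right)\left(1 + \sqrt{10}\right)^n + \left(\frac{\sqrt{10}}{20} + \frac{1}{2}\right)\left(1 - \sqrt{10}\right)^n.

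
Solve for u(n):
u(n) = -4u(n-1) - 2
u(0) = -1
First-order linear non-homogeneous.
Homogeneous solution: u_h(n) = A·(-4)^n.
Try constant particular solution u_p = K: K = -4K - 2 ⇒ K = - \frac{2}{5}.
General: u(n) = A·(-4)^n - \frac{2}{5}.
Apply u(0) = -1: A - \frac{2}{5} = -1 ⇒ A = - \frac{3}{5}.
So u(n) = - \frac{3 \left(-4\right)^{n}}{5} - \frac{2}{5}.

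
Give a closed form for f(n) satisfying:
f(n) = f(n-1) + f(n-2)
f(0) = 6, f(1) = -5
Characteristic equation: x² - x - 1 = 0.
Discriminant Δ = (1)² + 4·(1) = 5.
Roots r₁,₂ = (1 ± √5)/2, so r₁ = \frac{1}{2} + \frac{\sqrt{5}}{2}, r₂ = \frac{1}{2} - \frac{\sqrt{5}}{2}.
General solution: f(n) = A·r₁^n + B·r₂^n.
From the initial conditions, A + B = 6 and r₁A + r₂B = -5.
Since r₁ - r₂ = √5: A = (-5 - (6)r₂)/√5 = 3 - \frac{8 \sqrt{5}}{5}, and B = 6 - A = 3 + \frac{8 \sqrt{5}}{5}.
So f(n) = \left(3 - \frac{8 \sqrt{5}}{5}\right)\left(\frac{1}{2} + \frac{\sqrt{5}}{2}\right)^n + \left(3 + \frac{8 \sqrt{5}}{5}\right)\left(\frac{1}{2} - \frac{\sqrt{5}}{2}\right)^n.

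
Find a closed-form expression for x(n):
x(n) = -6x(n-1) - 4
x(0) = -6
First-order linear non-homogeneous.
Homogeneous solution: x_h(n) = A·(-6)^n.
Try constant particular solution x_p = K: K = -6K - 4 ⇒ K = - \frac{4}{7}.
General: x(n) = A·(-6)^n - \frac{4}{7}.
Apply x(0) = -6: A - \frac{4}{7} = -6 ⇒ A = - \frac{38}{7}.
So x(n) = - \frac{38 \left(-6\right)^{n}}{7} - \frac{4}{7}.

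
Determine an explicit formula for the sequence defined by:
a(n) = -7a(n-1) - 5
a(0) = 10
First-order linear non-homogeneous.
Homogeneous solution: a_h(n) = A·(-7)^n.
Try constant particular solution a_p = K: K = -7K - 5 ⇒ K = - \frac{5}{8}.
General: a(n) = A·(-7)^n - \frac{5}{8}.
Apply a(0) = 10: A - \frac{5}{8} = 10 ⇒ A = \frac{85}{8}.
So a(n) = \frac{85 \left(-7\right)^{n}}{8} - \frac{5}{8}.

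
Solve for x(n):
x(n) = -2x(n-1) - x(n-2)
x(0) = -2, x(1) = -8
Characteristic equation: x² + 2x + 1 = 0, which is (x - (-1))².
Repeated root r = -1.
General solution: x(n) = (A + Bn)·(-1)^n.
From x(0) = -2: A = -2.
From x(1) = -8: (A + B)·(-1) = -8 ⇒ B = 10.
So x(n) = \left(10 n - 2\right) \cdot (-1)^n.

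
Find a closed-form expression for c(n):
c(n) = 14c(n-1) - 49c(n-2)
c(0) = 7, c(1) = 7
Characteristic equation: x² - 14x + 49 = 0, which is (x - (7))².
Repeated root r = 7.
General solution: c(n) = (A + Bn)·(7)^n.
From c(0) = 7: A = 7.
From c(1) = 7: (A + B)·(7) = 7 ⇒ B = -6.
So c(n) = \left(7 - 6 n\right) \cdot (7)^n.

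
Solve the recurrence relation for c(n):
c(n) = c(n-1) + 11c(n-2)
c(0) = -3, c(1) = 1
Characteristic equation: x² - x - 11 = 0.
Discriminant Δ = (1)² + 4·(11) = 45.
Roots r₁,₂ = (1 ± √45)/2, so r₁ = \frac{1}{2} + \frac{3 \sqrt{5}}{2}, r₂ = \frac{1}{2} - \frac{3 \sqrt{5}}{2}.
General solution: c(n) = A·r₁^n + B·r₂^n.
From the initial conditions, A + B = -3 and r₁A + r₂B = 1.
Since r₁ - r₂ = √45: A = (1 - (-3)r₂)/√45 = - \frac{3}{2} + \frac{\sqrt{5}}{6}, and B = -3 - A = - \frac{3}{2} - \frac{\sqrt{5}}{6}.
So c(n) = \left(- \frac{3}{2} + \frac{\sqrt{5}}{6}\right)\left(\frac{1}{2} + \frac{3 \sqrt{5}}{2}\right)^n + \left(- \frac{3}{2} - \frac{\sqrt{5}}{6}\right)\left(\frac{1}{2} - \frac{3 \sqrt{5}}{2}\right)^n.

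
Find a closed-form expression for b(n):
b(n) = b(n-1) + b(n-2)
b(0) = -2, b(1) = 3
Characteristic equation: x² - x - 1 = 0.
Discriminant Δ = (1)² + 4·(1) = 5.
Roots r₁,₂ = (1 ± √5)/2, so r₁ = \frac{1}{2} + \frac{\sqrt{5}}{2}, r₂ = \frac{1}{2} - \frac{\sqrt{5}}{2}.
General solution: b(n) = A·r₁^n + B·r₂^n.
From the initial conditions, A + B = -2 and r₁A + r₂B = 3.
Since r₁ - r₂ = √5: A = (3 - (-2)r₂)/√5 = -1 + \frac{4 \sqrt{5}}{5}, and B = -2 - A = - \frac{4 \sqrt{5}}{5} - 1.
So b(n) = \left(-1 + \frac{4 \sqrt{5}}{5}\right)\left(\frac{1}{2} + \frac{\sqrt{5}}{2}\right)^n + \left(- \frac{4 \sqrt{5}}{5} - 1\right)\left(\frac{1}{2} - \frac{\sqrt{5}}{2}\right)^n.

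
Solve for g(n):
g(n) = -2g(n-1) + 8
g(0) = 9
First-order linear non-homogeneous.
Homogeneous solution: g_h(n) = A·(-2)^n.
Try constant particular solution g_p = K: K = -2K + 8 ⇒ K = \frac{8}{3}.
General: g(n) = A·(-2)^n + \frac{8}{3}.
Apply g(0) = 9: A + \frac{8}{3} = 9 ⇒ A = \frac{19}{3}.
So g(n) = \frac{19 \left(-2\right)^{n}}{3} + \frac{8}{3}.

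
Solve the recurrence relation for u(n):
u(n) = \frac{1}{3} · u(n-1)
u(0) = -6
Pure geometric recurrence with ratio \frac{1}{3}.
By induction u(n) = u(0) · (\frac{1}{3})^n = - 6 \cdot 3^{- n}.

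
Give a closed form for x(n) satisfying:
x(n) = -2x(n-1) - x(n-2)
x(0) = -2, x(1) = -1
Characteristic equation: x² + 2x + 1 = 0, which is (x - (-1))².
Repeated root r = -1.
General solution: x(n) = (A + Bn)·(-1)^n.
From x(0) = -2: A = -2.
From x(1) = -1: (A + B)·(-1) = -1 ⇒ B = 3.
So x(n) = \left(3 n - 2\right) \cdot (-1)^n.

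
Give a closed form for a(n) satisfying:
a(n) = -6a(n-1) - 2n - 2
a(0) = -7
First-order linear with linear forcing.
Homogeneous solution: a_h(n) = A·(-6)^n.
Try particular a_p(n) = pn + q. Substituting:
  pn + q = -6(p(n-1) + q) - 2n - 2.
Matching the n-coefficient: p = -6p - 2 ⇒ p = - \frac{2}{7}.
Matching constants: q = 6p - 6q - 2 ⇒ q = - \frac{26}{49}.
General: a(n) = A·(-6)^n - \frac{2 n}{7} - \frac{26}{49}.
Apply a(0) = -7: A - \frac{26}{49} = -7 ⇒ A = - \frac{317}{49}.
So a(n) = - \frac{317 \left(-6\right)^{n}}{49} - \frac{2 n}{7} - \frac{26}{49}.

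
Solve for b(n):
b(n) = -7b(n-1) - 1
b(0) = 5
First-order linear non-homogeneous.
Homogeneous solution: b_h(n) = A·(-7)^n.
Try constant particular solution b_p = K: K = -7K - 1 ⇒ K = - \frac{1}{8}.
General: b(n) = A·(-7)^n - \frac{1}{8}.
Apply b(0) = 5: A - \frac{1}{8} = 5 ⇒ A = \frac{41}{8}.
So b(n) = \frac{41 \left(-7\right)^{n}}{8} - \frac{1}{8}.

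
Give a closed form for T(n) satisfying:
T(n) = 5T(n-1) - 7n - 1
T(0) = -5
First-order linear with linear forcing.
Homogeneous solution: T_h(n) = A·(5)^n.
Try particular T_p(n) = pn + q. Substituting:
  pn + q = 5(p(n-1) + q) - 7n - 1.
Matching the n-coefficient: p = 5p - 7 ⇒ p = \frac{7}{4}.
Matching constants: q = -5p + 5q - 1 ⇒ q = \frac{39}{16}.
General: T(n) = A·(5)^n + \frac{7 n}{4} + \frac{39}{16}.
Apply T(0) = -5: A + \frac{39}{16} = -5 ⇒ A = - \frac{119}{16}.
So T(n) = - \frac{119 \cdot 5^{n}}{16} + \frac{7 n}{4} + \frac{39}{16}.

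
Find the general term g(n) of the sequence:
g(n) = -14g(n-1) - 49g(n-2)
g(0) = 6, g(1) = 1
Characteristic equation: x² + 14x + 49 = 0, which is (x - (-7))².
Repeated root r = -7.
General solution: g(n) = (A + Bn)·(-7)^n.
From g(0) = 6: A = 6.
From g(1) = 1: (A + B)·(-7) = 1 ⇒ B = - \frac{43}{7}.
So g(n) = \left(6 - \frac{43 n}{7}\right) \cdot (-7)^n.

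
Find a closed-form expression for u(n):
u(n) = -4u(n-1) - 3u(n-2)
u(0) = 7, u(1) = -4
Characteristic equation: x² + 4x + 3 = 0, which factors as (x - (-3))(x - (-1)) = 0.
Roots r₁ = -3, r₂ = -1 (distinct).
General solution: u(n) = A·(-3)^n + B·(-1)^n.
From u(0) = 7: A + B = 7.
From u(1) = -4: -3A - B = -4.
Solving: A = - \frac{3}{2}, B = \frac{17}{2}.
So u(n) = \frac{17 \left(-1\right)^{n}}{2} - \frac{3 \left(-3\right)^{n}}{2}.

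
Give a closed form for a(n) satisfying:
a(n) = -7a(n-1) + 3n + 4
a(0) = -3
First-order linear with linear forcing.
Homogeneous solution: a_h(n) = A·(-7)^n.
Try particular a_p(n) = pn + q. Substituting:
  pn + q = -7(p(n-1) + q) + 3n + 4.
Matching the n-coefficient: p = -7p + 3 ⇒ p = \frac{3}{8}.
Matching constants: q = 7p - 7q + 4 ⇒ q = \frac{53}{64}.
General: a(n) = A·(-7)^n + \frac{3 n}{8} + \frac{53}{64}.
Apply a(0) = -3: A + \frac{53}{64} = -3 ⇒ A = - \frac{245}{64}.
So a(n) = - \frac{245 \left(-7\right)^{n}}{64} + \frac{3 n}{8} + \frac{53}{64}.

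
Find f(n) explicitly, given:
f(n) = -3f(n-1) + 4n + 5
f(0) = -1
First-order linear with linear forcing.
Homogeneous solution: f_h(n) = A·(-3)^n.
Try particular f_p(n) = pn + q. Substituting:
  pn + q = -3(p(n-1) + q) + 4n + 5.
Matching the n-coefficient: p = -3p + 4 ⇒ p = 1.
Matching constants: q = 3p - 3q + 5 ⇒ q = 2.
General: f(n) = A·(-3)^n + n + 2.
Apply f(0) = -1: A + 2 = -1 ⇒ A = -3.
So f(n) = - 3 \left(-3\right)^{n} + n + 2.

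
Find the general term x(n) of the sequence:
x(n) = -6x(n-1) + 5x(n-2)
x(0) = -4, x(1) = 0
Characteristic equation: x² + 6x - 5 = 0.
Discriminant Δ = (-6)² + 4·(5) = 56.
Roots r₁,₂ = (-6 ± √56)/2, so r₁ = -3 + \sqrt{14}, r₂ = - \sqrt{14} - 3.
General solution: x(n) = A·r₁^n + B·r₂^n.
From the initial conditions, A + B = -4 and r₁A + r₂B = 0.
Since r₁ - r₂ = √56: A = (0 - (-4)r₂)/√56 = -2 - \frac{3 \sqrt{14}}{7}, and B = -4 - A = -2 + \frac{3 \sqrt{14}}{7}.
So x(n) = \left(-2 - \frac{3 \sqrt{14}}{7}\right)\left(-3 + \sqrt{14}\right)^n + \left(-2 + \frac{3 \sqrt{14}}{7}\right)\left(- \sqrt{14} - 3\right)^n.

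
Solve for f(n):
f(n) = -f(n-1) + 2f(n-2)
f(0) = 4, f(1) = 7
Characteristic equation: x² + x - 2 = 0, which factors as (x - (1))(x - (-2)) = 0.
Roots r₁ = 1, r₂ = -2 (distinct).
General solution: f(n) = A·(1)^n + B·(-2)^n.
From f(0) = 4: A + B = 4.
From f(1) = 7: A - 2B = 7.
Solving: A = 5, B = -1.
So f(n) = 5 - \left(-2\right)^{n}.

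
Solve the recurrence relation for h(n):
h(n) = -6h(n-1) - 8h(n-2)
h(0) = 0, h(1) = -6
Characteristic equation: x² + 6x + 8 = 0, which factors as (x - (-2))(x - (-4)) = 0.
Roots r₁ = -2, r₂ = -4 (distinct).
General solution: h(n) = A·(-2)^n + B·(-4)^n.
From h(0) = 0: A + B = 0.
From h(1) = -6: -2A - 4B = -6.
Solving: A = -3, B = 3.
So h(n) = - 3 \left(-2\right)^{n} + 3 \left(-4\right)^{n}.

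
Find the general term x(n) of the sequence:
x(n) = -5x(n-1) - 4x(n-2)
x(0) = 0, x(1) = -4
Characteristic equation: x² + 5x + 4 = 0, which factors as (x - (-1))(x - (-4)) = 0.
Roots r₁ = -1, r₂ = -4 (distinct).
General solution: x(n) = A·(-1)^n + B·(-4)^n.
From x(0) = 0: A + B = 0.
From x(1) = -4: -A - 4B = -4.
Solving: A = - \frac{4}{3}, B = \frac{4}{3}.
So x(n) = - \frac{4 \left(-1\right)^{n}}{3} + \frac{4 \left(-4\right)^{n}}{3}.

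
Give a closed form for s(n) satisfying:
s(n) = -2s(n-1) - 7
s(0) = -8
First-order linear non-homogeneous.
Homogeneous solution: s_h(n) = A·(-2)^n.
Try constant particular solution s_p = K: K = -2K - 7 ⇒ K = - \frac{7}{3}.
General: s(n) = A·(-2)^n - \frac{7}{3}.
Apply s(0) = -8: A - \frac{7}{3} = -8 ⇒ A = - \frac{17}{3}.
So s(n) = - \frac{17 \left(-2\right)^{n}}{3} - \frac{7}{3}.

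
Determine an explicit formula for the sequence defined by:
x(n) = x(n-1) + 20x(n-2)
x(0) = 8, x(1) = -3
Characteristic equation: x² - x - 20 = 0, which factors as (x - (-4))(x - (5)) = 0.
Roots r₁ = -4, r₂ = 5 (distinct).
General solution: x(n) = A·(-4)^n + B·(5)^n.
From x(0) = 8: A + B = 8.
From x(1) = -3: -4A + 5B = -3.
Solving: A = \frac{43}{9}, B = \frac{29}{9}.
So x(n) = \frac{43 \left(-4\right)^{n}}{9} + \frac{29 \cdot 5^{n}}{9}.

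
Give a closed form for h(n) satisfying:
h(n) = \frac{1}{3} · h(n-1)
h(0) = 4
Pure geometric recurrence with ratio \frac{1}{3}.
By induction h(n) = h(0) · (\frac{1}{3})^n = 4 \cdot 3^{- n}.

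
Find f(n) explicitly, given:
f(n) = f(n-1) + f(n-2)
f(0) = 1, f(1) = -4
Characteristic equation: x² - x - 1 = 0.
Discriminant Δ = (1)² + 4·(1) = 5.
Roots r₁,₂ = (1 ± √5)/2, so r₁ = \frac{1}{2} + \frac{\sqrt{5}}{2}, r₂ = \frac{1}{2} - \frac{\sqrt{5}}{2}.
General solution: f(n) = A·r₁^n + B·r₂^n.
From the initial conditions, A + B = 1 and r₁A + r₂B = -4.
Since r₁ - r₂ = √5: A = (-4 - (1)r₂)/√5 = \frac{1}{2} - \frac{9 \sqrt{5}}{10}, and B = 1 - A = \frac{1}{2} + \frac{9 \sqrt{5}}{10}.
So f(n) = \left(\frac{1}{2} - \frac{9 \sqrt{5}}{10}\right)\left(\frac{1}{2} + \frac{\sqrt{5}}{2}\right)^n + \left(\frac{1}{2} + \frac{9 \sqrt{5}}{10}\right)\left(\frac{1}{2} - \frac{\sqrt{5}}{2}\right)^n.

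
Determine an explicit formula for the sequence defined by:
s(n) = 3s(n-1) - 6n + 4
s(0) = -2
First-order linear with linear forcing.
Homogeneous solution: s_h(n) = A·(3)^n.
Try particular s_p(n) = pn + q. Substituting:
  pn + q = 3(p(n-1) + q) - 6n + 4.
Matching the n-coefficient: p = 3p - 6 ⇒ p = 3.
Matching constants: q = -3p + 3q + 4 ⇒ q = \frac{5}{2}.
General: s(n) = A·(3)^n + 3 n + \frac{5}{2}.
Apply s(0) = -2: A + \frac{5}{2} = -2 ⇒ A = - \frac{9}{2}.
So s(n) = - \frac{9 \cdot 3^{n}}{2} + 3 n + \frac{5}{2}.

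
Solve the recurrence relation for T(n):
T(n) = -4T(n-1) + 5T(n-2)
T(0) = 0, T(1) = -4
Characteristic equation: x² + 4x - 5 = 0, which factors as (x - (1))(x - (-5)) = 0.
Roots r₁ = 1, r₂ = -5 (distinct).
General solution: T(n) = A·(1)^n + B·(-5)^n.
From T(0) = 0: A + B = 0.
From T(1) = -4: A - 5B = -4.
Solving: A = - \frac{2}{3}, B = \frac{2}{3}.
So T(n) = \frac{2 \left(-5\right)^{n}}{3} - \frac{2}{3}.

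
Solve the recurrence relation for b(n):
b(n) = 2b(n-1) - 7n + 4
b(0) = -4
First-order linear with linear forcing.
Homogeneous solution: b_h(n) = A·(2)^n.
Try particular b_p(n) = pn + q. Substituting:
  pn + q = 2(p(n-1) + q) - 7n + 4.
Matching the n-coefficient: p = 2p - 7 ⇒ p = 7.
Matching constants: q = -2p + 2q + 4 ⇒ q = 10.
General: b(n) = A·(2)^n + 7 n + 10.
Apply b(0) = -4: A + 10 = -4 ⇒ A = -14.
So b(n) = - 14 \cdot 2^{n} + 7 n + 10.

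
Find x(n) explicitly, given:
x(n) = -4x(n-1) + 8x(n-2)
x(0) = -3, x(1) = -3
Characteristic equation: x² + 4x - 8 = 0.
Discriminant Δ = (-4)² + 4·(8) = 48.
Roots r₁,₂ = (-4 ± √48)/2, so r₁ = -2 + 2 \sqrt{3}, r₂ = - 2 \sqrt{3} - 2.
General solution: x(n) = A·r₁^n + B·r₂^n.
From the initial conditions, A + B = -3 and r₁A + r₂B = -3.
Since r₁ - r₂ = √48: A = (-3 - (-3)r₂)/√48 = - \frac{3}{2} - \frac{3 \sqrt{3}}{4}, and B = -3 - A = - \frac{3}{2} + \frac{3 \sqrt{3}}{4}.
So x(n) = \left(- \frac{3}{2} - \frac{3 \sqrt{3}}{4}\right)\left(-2 + 2 \sqrt{3}\right)^n + \left(- \frac{3}{2} + \frac{3 \sqrt{3}}{4}\right)\left(- 2 \sqrt{3} - 2\right)^n.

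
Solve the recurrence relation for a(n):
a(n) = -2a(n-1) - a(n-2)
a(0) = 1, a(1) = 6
Characteristic equation: x² + 2x + 1 = 0, which is (x - (-1))².
Repeated root r = -1.
General solution: a(n) = (A + Bn)·(-1)^n.
From a(0) = 1: A = 1.
From a(1) = 6: (A + B)·(-1) = 6 ⇒ B = -7.
So a(n) = \left(1 - 7 n\right) \cdot (-1)^n.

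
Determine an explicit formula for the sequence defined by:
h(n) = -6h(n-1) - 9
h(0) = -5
First-order linear non-homogeneous.
Homogeneous solution: h_h(n) = A·(-6)^n.
Try constant particular solution h_p = K: K = -6K - 9 ⇒ K = - \frac{9}{7}.
General: h(n) = A·(-6)^n - \frac{9}{7}.
Apply h(0) = -5: A - \frac{9}{7} = -5 ⇒ A = - \frac{26}{7}.
So h(n) = - \frac{26 \left(-6\right)^{n}}{7} - \frac{9}{7}.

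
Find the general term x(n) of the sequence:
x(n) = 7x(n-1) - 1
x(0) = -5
First-order linear non-homogeneous.
Homogeneous solution: x_h(n) = A·(7)^n.
Try constant particular solution x_p = K: K = 7K - 1 ⇒ K = \frac{1}{6}.
General: x(n) = A·(7)^n + \frac{1}{6}.
Apply x(0) = -5: A + \frac{1}{6} = -5 ⇒ A = - \frac{31}{6}.
So x(n) = \frac{1}{6} - \frac{31 \cdot 7^{n}}{6}.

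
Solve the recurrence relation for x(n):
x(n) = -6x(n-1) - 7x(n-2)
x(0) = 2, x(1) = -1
Characteristic equation: x² + 6x + 7 = 0.
Discriminant Δ = (-6)² + 4·(-7) = 8.
Roots r₁,₂ = (-6 ± √8)/2, so r₁ = -3 + \sqrt{2}, r₂ = -3 - \sqrt{2}.
General solution: x(n) = A·r₁^n + B·r₂^n.
From the initial conditions, A + B = 2 and r₁A + r₂B = -1.
Since r₁ - r₂ = √8: A = (-1 - (2)r₂)/√8 = 1 + \frac{5 \sqrt{2}}{4}, and B = 2 - A = 1 - \frac{5 \sqrt{2}}{4}.
So x(n) = \left(1 + \frac{5 \sqrt{2}}{4}\right)\left(-3 + \sqrt{2}\right)^n + \left(1 - \frac{5 \sqrt{2}}{4}\right)\left(-3 - \sqrt{2}\right)^n.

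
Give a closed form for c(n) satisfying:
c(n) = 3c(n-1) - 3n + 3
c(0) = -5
First-order linear with linear forcing.
Homogeneous solution: c_h(n) = A·(3)^n.
Try particular c_p(n) = pn + q. Substituting:
  pn + q = 3(p(n-1) + q) - 3n + 3.
Matching the n-coefficient: p = 3p - 3 ⇒ p = \frac{3}{2}.
Matching constants: q = -3p + 3q + 3 ⇒ q = \frac{3}{4}.
General: c(n) = A·(3)^n + \frac{3 n}{2} + \frac{3}{4}.
Apply c(0) = -5: A + \frac{3}{4} = -5 ⇒ A = - \frac{23}{4}.
So c(n) = - \frac{23 \cdot 3^{n}}{4} + \frac{3 n}{2} + \frac{3}{4}.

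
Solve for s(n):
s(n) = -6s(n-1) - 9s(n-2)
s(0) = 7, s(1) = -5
Characteristic equation: x² + 6x + 9 = 0, which is (x - (-3))².
Repeated root r = -3.
General solution: s(n) = (A + Bn)·(-3)^n.
From s(0) = 7: A = 7.
From s(1) = -5: (A + B)·(-3) = -5 ⇒ B = - \frac{16}{3}.
So s(n) = \left(7 - \frac{16 n}{3}\right) \cdot (-3)^n.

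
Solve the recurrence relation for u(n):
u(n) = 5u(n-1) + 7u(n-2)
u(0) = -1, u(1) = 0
Characteristic equation: x² - 5x - 7 = 0.
Discriminant Δ = (5)² + 4·(7) = 53.
Roots r₁,₂ = (5 ± √53)/2, so r₁ = \frac{5}{2} + \frac{\sqrt{53}}{2}, r₂ = \frac{5}{2} - \frac{\sqrt{53}}{2}.
General solution: u(n) = A·r₁^n + B·r₂^n.
From the initial conditions, A + B = -1 and r₁A + r₂B = 0.
Since r₁ - r₂ = √53: A = (0 - (-1)r₂)/√53 = - \frac{1}{2} + \frac{5 \sqrt{53}}{106}, and B = -1 - A = - \frac{1}{2} - \frac{5 \sqrt{53}}{106}.
So u(n) = \left(- \frac{1}{2} + \frac{5 \sqrt{53}}{106}\right)\left(\frac{5}{2} + \frac{\sqrt{53}}{2}\right)^n + \left(- \frac{1}{2} - \frac{5 \sqrt{53}}{106}\right)\left(\frac{5}{2} - \frac{\sqrt{53}}{2}\right)^n.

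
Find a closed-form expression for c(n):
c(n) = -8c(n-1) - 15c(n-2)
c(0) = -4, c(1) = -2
Characteristic equation: x² + 8x + 15 = 0, which factors as (x - (-3))(x - (-5)) = 0.
Roots r₁ = -3, r₂ = -5 (distinct).
General solution: c(n) = A·(-3)^n + B·(-5)^n.
From c(0) = -4: A + B = -4.
From c(1) = -2: -3A - 5B = -2.
Solving: A = -11, B = 7.
So c(n) = - 11 \left(-3\right)^{n} + 7 \left(-5\right)^{n}.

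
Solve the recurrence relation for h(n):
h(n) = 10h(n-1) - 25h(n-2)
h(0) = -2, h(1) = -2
Characteristic equation: x² - 10x + 25 = 0, which is (x - (5))².
Repeated root r = 5.
General solution: h(n) = (A + Bn)·(5)^n.
From h(0) = -2: A = -2.
From h(1) = -2: (A + B)·(5) = -2 ⇒ B = \frac{8}{5}.
So h(n) = \left(\frac{8 n}{5} - 2\right) \cdot (5)^n.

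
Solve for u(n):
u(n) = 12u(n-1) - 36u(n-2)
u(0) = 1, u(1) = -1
Characteristic equation: x² - 12x + 36 = 0, which is (x - (6))².
Repeated root r = 6.
General solution: u(n) = (A + Bn)·(6)^n.
From u(0) = 1: A = 1.
From u(1) = -1: (A + B)·(6) = -1 ⇒ B = - \frac{7}{6}.
So u(n) = \left(1 - \frac{7 n}{6}\right) \cdot (6)^n.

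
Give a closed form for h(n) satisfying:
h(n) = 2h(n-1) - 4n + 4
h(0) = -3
First-order linear with linear forcing.
Homogeneous solution: h_h(n) = A·(2)^n.
Try particular h_p(n) = pn + q. Substituting:
  pn + q = 2(p(n-1) + q) - 4n + 4.
Matching the n-coefficient: p = 2p - 4 ⇒ p = 4.
Matching constants: q = -2p + 2q + 4 ⇒ q = 4.
General: h(n) = A·(2)^n + 4 n + 4.
Apply h(0) = -3: A + 4 = -3 ⇒ A = -7.
So h(n) = - 7 \cdot 2^{n} + 4 n + 4.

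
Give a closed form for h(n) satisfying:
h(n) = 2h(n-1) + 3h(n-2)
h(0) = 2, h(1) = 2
Characteristic equation: x² - 2x - 3 = 0, which factors as (x - (3))(x - (-1)) = 0.
Roots r₁ = 3, r₂ = -1 (distinct).
General solution: h(n) = A·(3)^n + B·(-1)^n.
From h(0) = 2: A + B = 2.
From h(1) = 2: 3A - B = 2.
Solving: A = 1, B = 1.
So h(n) = \left(-1\right)^{n} + 3^{n}.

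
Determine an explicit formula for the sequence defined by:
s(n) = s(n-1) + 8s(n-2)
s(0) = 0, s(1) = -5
Characteristic equation: x² - x - 8 = 0.
Discriminant Δ = (1)² + 4·(8) = 33.
Roots r₁,₂ = (1 ± √33)/2, so r₁ = \frac{1}{2} + \frac{\sqrt{33}}{2}, r₂ = \frac{1}{2} - \frac{\sqrt{33}}{2}.
General solution: s(n) = A·r₁^n + B·r₂^n.
From the initial conditions, A + B = 0 and r₁A + r₂B = -5.
Since r₁ - r₂ = √33: A = (-5 - (0)r₂)/√33 = - \frac{5 \sqrt{33}}{33}, and B = 0 - A = \frac{5 \sqrt{33}}{33}.
So s(n) = \left(- \frac{5 \sqrt{33}}{33}\right)\left(\frac{1}{2} + \frac{\sqrt{33}}{2}\right)^n + \left(\frac{5 \sqrt{33}}{33}\right)\left(\frac{1}{2} - \frac{\sqrt{33}}{2}\right)^n.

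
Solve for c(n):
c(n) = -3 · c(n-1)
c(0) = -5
Pure geometric recurrence with ratio -3.
By induction c(n) = c(0) · (-3)^n = - 5 \left(-3\right)^{n}.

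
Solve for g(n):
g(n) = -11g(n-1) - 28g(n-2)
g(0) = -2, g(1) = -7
Characteristic equation: x² + 11x + 28 = 0, which factors as (x - (-4))(x - (-7)) = 0.
Roots r₁ = -4, r₂ = -7 (distinct).
General solution: g(n) = A·(-4)^n + B·(-7)^n.
From g(0) = -2: A + B = -2.
From g(1) = -7: -4A - 7B = -7.
Solving: A = -7, B = 5.
So g(n) = - 7 \left(-4\right)^{n} + 5 \left(-7\right)^{n}.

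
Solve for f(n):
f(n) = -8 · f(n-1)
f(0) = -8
Pure geometric recurrence with ratio -8.
By induction f(n) = f(0) · (-8)^n = - 8 \left(-8\right)^{n}.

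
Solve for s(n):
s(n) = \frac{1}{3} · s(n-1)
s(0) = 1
Pure geometric recurrence with ratio \frac{1}{3}.
By induction s(n) = s(0) · (\frac{1}{3})^n = \left(\frac{1}{3}\right)^{n}.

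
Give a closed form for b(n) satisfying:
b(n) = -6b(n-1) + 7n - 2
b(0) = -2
First-order linear with linear forcing.
Homogeneous solution: b_h(n) = A·(-6)^n.
Try particular b_p(n) = pn + q. Substituting:
  pn + q = -6(p(n-1) + q) + 7n - 2.
Matching the n-coefficient: p = -6p + 7 ⇒ p = 1.
Matching constants: q = 6p - 6q - 2 ⇒ q = \frac{4}{7}.
General: b(n) = A·(-6)^n + n + \frac{4}{7}.
Apply b(0) = -2: A + \frac{4}{7} = -2 ⇒ A = - \frac{18}{7}.
So b(n) = - \frac{18 \left(-6\right)^{n}}{7} + n + \frac{4}{7}.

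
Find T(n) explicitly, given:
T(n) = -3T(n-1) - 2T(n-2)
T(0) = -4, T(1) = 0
Characteristic equation: x² + 3x + 2 = 0, which factors as (x - (-1))(x - (-2)) = 0.
Roots r₁ = -1, r₂ = -2 (distinct).
General solution: T(n) = A·(-1)^n + B·(-2)^n.
From T(0) = -4: A + B = -4.
From T(1) = 0: -A - 2B = 0.
Solving: A = -8, B = 4.
So T(n) = - 8 \left(-1\right)^{n} + 4 \left(-2\right)^{n}.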